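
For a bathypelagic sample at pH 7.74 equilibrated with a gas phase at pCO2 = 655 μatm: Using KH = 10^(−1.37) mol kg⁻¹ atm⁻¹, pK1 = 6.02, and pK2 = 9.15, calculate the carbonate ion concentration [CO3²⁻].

[CO2*] = KH · pCO2 = 10^(−1.37) × 655×10^-6 = 2.794×10^-5 mol/kg
α₀ = 1/(1 + K1/[H⁺] + K1K2/[H⁺]²) = 1/(1 + 10^+1.72 + 10^+0.31) = 0.01801
DIC = [CO2*]/α₀ = 2.794×10^-5 / 0.01801 = 1.551 mmol/kg
[CO3²⁻] = α₂·DIC; α₂ = 0.03677, so [CO3²⁻] = 0.03677 × 1.551 = 0.0570 mmol/kg

[CO3²⁻] = 0.0570 mmol/kg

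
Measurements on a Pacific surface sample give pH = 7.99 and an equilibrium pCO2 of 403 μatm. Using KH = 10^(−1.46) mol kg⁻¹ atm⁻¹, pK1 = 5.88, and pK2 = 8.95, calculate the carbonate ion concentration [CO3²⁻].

[CO2*] = KH · pCO2 = 10^(−1.46) × 403×10^-6 = 1.397×10^-5 mol/kg
α₀ = 1/(1 + K1/[H⁺] + K1K2/[H⁺]²) = 1/(1 + 10^+2.11 + 10^+1.15) = 0.006947
DIC = [CO2*]/α₀ = 1.397×10^-5 / 0.006947 = 2.011 mmol/kg
[CO3²⁻] = α₂·DIC; α₂ = 0.09813, so [CO3²⁻] = 0.09813 × 2.011 = 0.197 mmol/kg

[CO3²⁻] = 0.197 mmol/kg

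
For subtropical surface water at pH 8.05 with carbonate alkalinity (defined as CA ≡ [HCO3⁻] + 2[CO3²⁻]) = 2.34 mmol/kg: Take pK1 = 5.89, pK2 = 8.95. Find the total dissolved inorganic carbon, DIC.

CA = [HCO3⁻] + 2[CO3²⁻] = (α₁ + 2α₂)·DIC
At pH 8.05: [H⁺]/K1 = 10^-2.16 = 0.0069183, K2/[H⁺] = 10^-0.90 = 0.12589
α₁ = 1/(1 + 0.0069183 + 0.12589) = 1/1.1328 = 0.8828; α₂ = α₁·K2/[H⁺] = 0.1111
α₁ + 2α₂ = 1.1050
DIC = CA / (α₁ + 2α₂) = 2.34 / 1.1050 = 2.12 mmol/kg

DIC = 2.12 mmol/kg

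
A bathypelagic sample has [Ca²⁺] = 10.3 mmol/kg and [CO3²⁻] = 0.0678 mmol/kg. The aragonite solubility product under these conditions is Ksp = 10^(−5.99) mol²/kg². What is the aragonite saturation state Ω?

Ksp = 10^(−5.99) = 1.023×10^-6
Ω = [Ca²⁺][CO3²⁻]/Ksp = (10.3×10^-3)(0.0678×10^-3) / 1.023×10^-6 = 0.682

Ω = 0.682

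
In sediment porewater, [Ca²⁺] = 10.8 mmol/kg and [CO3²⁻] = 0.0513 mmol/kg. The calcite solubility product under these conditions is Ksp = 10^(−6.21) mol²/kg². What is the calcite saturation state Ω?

Ksp = 10^(−6.21) = 6.166×10^-7
Ω = [Ca²⁺][CO3²⁻]/Ksp = (10.8×10^-3)(0.0513×10^-3) / 6.166×10^-7 = 0.899

Ω = 0.899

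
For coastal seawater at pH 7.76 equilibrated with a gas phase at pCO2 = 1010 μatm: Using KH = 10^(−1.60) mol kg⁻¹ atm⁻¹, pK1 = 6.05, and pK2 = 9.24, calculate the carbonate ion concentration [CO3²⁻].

[CO3²⁻] = 0.0431 mmol/kg

[CO2*] = KH · pCO2 = 10^(−1.60) × 1010×10^-6 = 2.537×10^-5 mol/kg
α₀ = 1/(1 + K1/[H⁺] + K1K2/[H⁺]²) = 1/(1 + 10^+1.71 + 10^+0.23) = 0.01852
DIC = [CO2*]/α₀ = 2.537×10^-5 / 0.01852 = 1.370 mmol/kg
[CO3²⁻] = α₂·DIC; α₂ = 0.03146, so [CO3²⁻] = 0.03146 × 1.370 = 0.0431 mmol/kg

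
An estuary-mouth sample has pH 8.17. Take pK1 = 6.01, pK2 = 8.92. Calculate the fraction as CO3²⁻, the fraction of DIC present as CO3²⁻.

α₂ = 1 / (1 + [H⁺]/K2 + [H⁺]²/(K1K2)) = 1 / (1 + 10^+0.75 + 10^-1.41)
   = 1 / (1 + 5.6234 + 0.038905) = 1/6.6623 = 0.1501

α₂ = 0.150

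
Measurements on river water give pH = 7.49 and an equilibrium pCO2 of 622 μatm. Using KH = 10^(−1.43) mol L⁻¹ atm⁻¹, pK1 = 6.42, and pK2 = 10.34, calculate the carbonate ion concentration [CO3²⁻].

[CO2*] = KH · pCO2 = 10^(−1.43) × 622×10^-6 = 2.311×10^-5 mol/L
α₀ = 1/(1 + K1/[H⁺] + K1K2/[H⁺]²) = 1/(1 + 10^+1.07 + 10^-1.78) = 0.07834
DIC = [CO2*]/α₀ = 2.311×10^-5 / 0.07834 = 0.2950 mmol/L
[CO3²⁻] = α₂·DIC; α₂ = 0.001300, so [CO3²⁻] = 0.001300 × 0.2950 = 0.000384 mmol/L = 0.384 μmol/L

[CO3²⁻] = 0.384 μmol/L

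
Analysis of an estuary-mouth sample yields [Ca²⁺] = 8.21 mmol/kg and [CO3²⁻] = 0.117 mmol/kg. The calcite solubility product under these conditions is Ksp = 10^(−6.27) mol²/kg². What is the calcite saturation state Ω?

Ksp = 10^(−6.27) = 5.370×10^-7
Ω = [Ca²⁺][CO3²⁻]/Ksp = (8.21×10^-3)(0.117×10^-3) / 5.370×10^-7 = 1.79

Ω = 1.79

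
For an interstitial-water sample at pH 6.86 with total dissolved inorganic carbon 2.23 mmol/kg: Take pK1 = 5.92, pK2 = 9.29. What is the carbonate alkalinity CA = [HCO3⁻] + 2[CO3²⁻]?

CA = [HCO3⁻] + 2[CO3²⁻] = (α₁ + 2α₂)·DIC
At pH 6.86: [H⁺]/K1 = 10^-0.94 = 0.11482, K2/[H⁺] = 10^-2.43 = 0.0037154
α₁ = 1/(1 + 0.11482 + 0.0037154) = 1/1.1185 = 0.8940; α₂ = α₁·K2/[H⁺] = 0.003322
α₁ + 2α₂ = 0.9007
CA = 0.9007 × 2.23 = 2.01 mmol/kg

CA = 2.01 mmol/kg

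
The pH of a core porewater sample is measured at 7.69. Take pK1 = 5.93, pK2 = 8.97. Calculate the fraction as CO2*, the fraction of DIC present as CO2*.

α₀ = 0.0162

α₀ = 1 / (1 + K1/[H⁺] + K1K2/[H⁺]²) = 1 / (1 + 10^+1.76 + 10^+0.48)
   = 1 / (1 + 57.544 + 3.0200) = 1/61.564 = 0.01624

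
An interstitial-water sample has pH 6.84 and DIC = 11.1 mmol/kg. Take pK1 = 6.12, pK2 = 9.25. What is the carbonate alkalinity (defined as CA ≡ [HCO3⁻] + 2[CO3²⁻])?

CA = 9.37 mmol/kg

CA = [HCO3⁻] + 2[CO3²⁻] = (α₁ + 2α₂)·DIC
At pH 6.84: [H⁺]/K1 = 10^-0.72 = 0.19055, K2/[H⁺] = 10^-2.41 = 0.0038905
α₁ = 1/(1 + 0.19055 + 0.0038905) = 1/1.1944 = 0.8372; α₂ = α₁·K2/[H⁺] = 0.003257
α₁ + 2α₂ = 0.8437
CA = 0.8437 × 11.1 = 9.37 mmol/kg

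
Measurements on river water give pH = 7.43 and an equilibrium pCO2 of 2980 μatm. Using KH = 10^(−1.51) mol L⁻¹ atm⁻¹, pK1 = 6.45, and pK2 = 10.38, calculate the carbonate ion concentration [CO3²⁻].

[CO3²⁻] = 0.987 μmol/L

[CO2*] = KH · pCO2 = 10^(−1.51) × 2980×10^-6 = 9.209×10^-5 mol/L
α₀ = 1/(1 + K1/[H⁺] + K1K2/[H⁺]²) = 1/(1 + 10^+0.98 + 10^-1.97) = 0.09469
DIC = [CO2*]/α₀ = 9.209×10^-5 / 0.09469 = 0.9725 mmol/L
[CO3²⁻] = α₂·DIC; α₂ = 0.001015, so [CO3²⁻] = 0.001015 × 0.9725 = 0.000987 mmol/L = 0.987 μmol/L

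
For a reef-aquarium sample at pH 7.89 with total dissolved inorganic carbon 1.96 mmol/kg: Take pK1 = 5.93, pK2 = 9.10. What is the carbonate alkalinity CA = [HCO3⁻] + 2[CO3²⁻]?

CA = [HCO3⁻] + 2[CO3²⁻] = (α₁ + 2α₂)·DIC
At pH 7.89: [H⁺]/K1 = 10^-1.96 = 0.010965, K2/[H⁺] = 10^-1.21 = 0.061660
α₁ = 1/(1 + 0.010965 + 0.061660) = 1/1.0726 = 0.9323; α₂ = α₁·K2/[H⁺] = 0.05748
α₁ + 2α₂ = 1.0473
CA = 1.0473 × 1.96 = 2.05 mmol/kg

CA = 2.05 mmol/kg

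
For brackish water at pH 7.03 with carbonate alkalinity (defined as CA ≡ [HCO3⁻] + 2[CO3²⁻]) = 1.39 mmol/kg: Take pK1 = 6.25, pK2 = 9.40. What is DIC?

DIC = 1.61 mmol/kg

CA = [HCO3⁻] + 2[CO3²⁻] = (α₁ + 2α₂)·DIC
At pH 7.03: [H⁺]/K1 = 10^-0.78 = 0.16596, K2/[H⁺] = 10^-2.37 = 0.0042658
α₁ = 1/(1 + 0.16596 + 0.0042658) = 1/1.1702 = 0.8545; α₂ = α₁·K2/[H⁺] = 0.003645
α₁ + 2α₂ = 0.8618
DIC = CA / (α₁ + 2α₂) = 1.39 / 0.8618 = 1.61 mmol/kg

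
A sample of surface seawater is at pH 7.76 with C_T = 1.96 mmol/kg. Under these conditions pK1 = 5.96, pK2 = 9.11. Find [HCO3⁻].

α₁ = 1 / (1 + [H⁺]/K1 + K2/[H⁺]) = 1 / (1 + 10^-1.80 + 10^-1.35)
   = 1 / (1 + 0.015849 + 0.044668) = 1/1.0605 = 0.9429
[HCO3⁻] = α₁ × DIC = 0.9429 × 1.96 = 1.85 mmol/kg

[HCO3⁻] = 1.85 mmol/kg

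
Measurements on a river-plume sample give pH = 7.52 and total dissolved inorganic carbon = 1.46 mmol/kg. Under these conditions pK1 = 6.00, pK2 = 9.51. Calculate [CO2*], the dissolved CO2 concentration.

[CO2*] = 0.0424 mmol/kg

α₀ = 1 / (1 + K1/[H⁺] + K1K2/[H⁺]²) = 1 / (1 + 10^+1.52 + 10^-0.47)
   = 1 / (1 + 33.113 + 0.33884) = 1/34.452 = 0.02903
[CO2*] = α₀ × DIC = 0.02903 × 1.46 = 0.0424 mmol/kg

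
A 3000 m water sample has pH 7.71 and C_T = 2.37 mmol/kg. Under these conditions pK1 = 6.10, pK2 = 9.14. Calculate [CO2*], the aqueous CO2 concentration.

[CO2*] = 0.0548 mmol/kg

α₀ = 1 / (1 + K1/[H⁺] + K1K2/[H⁺]²) = 1 / (1 + 10^+1.61 + 10^+0.18)
   = 1 / (1 + 40.738 + 1.5136) = 1/43.252 = 0.02312
[CO2*] = α₀ × DIC = 0.02312 × 2.37 = 0.0548 mmol/kg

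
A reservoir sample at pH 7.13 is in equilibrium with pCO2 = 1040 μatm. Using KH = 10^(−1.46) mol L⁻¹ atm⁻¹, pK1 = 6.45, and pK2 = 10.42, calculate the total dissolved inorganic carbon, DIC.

DIC = 0.209 mmol/L

[CO2*] = KH · pCO2 = 10^(−1.46) × 1040×10^-6 = 3.606×10^-5 mol/L
α₀ = 1/(1 + K1/[H⁺] + K1K2/[H⁺]²) = 1/(1 + 10^+0.68 + 10^-2.61) = 0.1727
DIC = [CO2*]/α₀ = 3.606×10^-5 / 0.1727 = 0.209 mmol/L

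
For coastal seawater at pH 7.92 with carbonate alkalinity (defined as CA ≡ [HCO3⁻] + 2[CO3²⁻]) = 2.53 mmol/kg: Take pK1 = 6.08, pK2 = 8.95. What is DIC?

DIC = 2.36 mmol/kg

CA = [HCO3⁻] + 2[CO3²⁻] = (α₁ + 2α₂)·DIC
At pH 7.92: [H⁺]/K1 = 10^-1.84 = 0.014454, K2/[H⁺] = 10^-1.03 = 0.093325
α₁ = 1/(1 + 0.014454 + 0.093325) = 1/1.1078 = 0.9027; α₂ = α₁·K2/[H⁺] = 0.08425
α₁ + 2α₂ = 1.0712
DIC = CA / (α₁ + 2α₂) = 2.53 / 1.0712 = 2.36 mmol/kg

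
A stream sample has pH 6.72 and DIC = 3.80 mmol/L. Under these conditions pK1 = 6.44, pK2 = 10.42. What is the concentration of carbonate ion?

[CO3²⁻] = 0.497 μmol/L

α₂ = 1 / (1 + [H⁺]/K2 + [H⁺]²/(K1K2)) = 1 / (1 + 10^+3.70 + 10^+3.42)
   = 1 / (1 + 5011.9 + 2630.3) = 1/7643.1 = 0.0001308
[CO3²⁻] = α₂ × DIC = 0.0001308 × 3.80 = 0.000497 mmol/L = 0.497 μmol/L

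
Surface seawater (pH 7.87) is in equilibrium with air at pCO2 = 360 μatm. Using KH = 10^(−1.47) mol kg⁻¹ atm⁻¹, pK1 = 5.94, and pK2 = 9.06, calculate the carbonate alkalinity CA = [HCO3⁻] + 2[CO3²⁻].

[CO2*] = KH · pCO2 = 10^(−1.47) × 360×10^-6 = 1.220×10^-5 mol/kg
α₀ = 1/(1 + K1/[H⁺] + K1K2/[H⁺]²) = 1/(1 + 10^+1.93 + 10^+0.74) = 0.01092
DIC = [CO2*]/α₀ = 1.220×10^-5 / 0.01092 = 1.117 mmol/kg
CA = (α₁ + 2α₂)·DIC = (0.9291 + 2×0.05999) × 1.117 = 1.17 mmol/kg

CA = 1.17 mmol/kg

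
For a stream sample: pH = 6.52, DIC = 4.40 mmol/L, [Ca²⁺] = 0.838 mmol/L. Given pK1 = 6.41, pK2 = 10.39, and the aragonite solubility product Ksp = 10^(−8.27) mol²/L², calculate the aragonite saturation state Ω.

Ω = 0.0521

α₂ = 1 / (1 + [H⁺]/K2 + [H⁺]²/(K1K2)) = 1 / (1 + 10^+3.87 + 10^+3.76)
   = 1 / (1 + 7413.1 + 5754.4) = 1/1.3169×10^4 = 7.594×10^-5
[CO3²⁻] = α₂ × DIC = 7.594×10^-5 × 4.40 = 0.0003341 mmol/L = 0.3341 μmol/L
Ksp = 10^(−8.27) = 5.370×10^-9
Ω = [Ca²⁺][CO3²⁻]/Ksp = (0.838×10^-3)(3.341×10^-7) / 5.370×10^-9 = 0.0521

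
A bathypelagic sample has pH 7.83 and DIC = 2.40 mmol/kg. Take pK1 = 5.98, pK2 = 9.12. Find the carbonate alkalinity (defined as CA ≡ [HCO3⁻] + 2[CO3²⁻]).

CA = [HCO3⁻] + 2[CO3²⁻] = (α₁ + 2α₂)·DIC
At pH 7.83: [H⁺]/K1 = 10^-1.85 = 0.014125, K2/[H⁺] = 10^-1.29 = 0.051286
α₁ = 1/(1 + 0.014125 + 0.051286) = 1/1.0654 = 0.9386; α₂ = α₁·K2/[H⁺] = 0.04814
α₁ + 2α₂ = 1.0349
CA = 1.0349 × 2.40 = 2.48 mmol/kg

CA = 2.48 mmol/kg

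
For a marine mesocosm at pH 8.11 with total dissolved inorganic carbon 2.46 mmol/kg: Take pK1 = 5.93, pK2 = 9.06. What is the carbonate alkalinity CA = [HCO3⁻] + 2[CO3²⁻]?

CA = 2.69 mmol/kg

CA = [HCO3⁻] + 2[CO3²⁻] = (α₁ + 2α₂)·DIC
At pH 8.11: [H⁺]/K1 = 10^-2.18 = 0.0066069, K2/[H⁺] = 10^-0.95 = 0.11220
α₁ = 1/(1 + 0.0066069 + 0.11220) = 1/1.1188 = 0.8938; α₂ = α₁·K2/[H⁺] = 0.1003
α₁ + 2α₂ = 1.0944
CA = 1.0944 × 2.46 = 2.69 mmol/kg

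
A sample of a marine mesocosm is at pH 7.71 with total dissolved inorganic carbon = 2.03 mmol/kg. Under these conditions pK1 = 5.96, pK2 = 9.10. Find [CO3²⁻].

[CO3²⁻] = 0.0781 mmol/kg

α₂ = 1 / (1 + [H⁺]/K2 + [H⁺]²/(K1K2)) = 1 / (1 + 10^+1.39 + 10^-0.36)
   = 1 / (1 + 24.547 + 0.43652) = 1/25.984 = 0.03849
[CO3²⁻] = α₂ × DIC = 0.03849 × 2.03 = 0.0781 mmol/kg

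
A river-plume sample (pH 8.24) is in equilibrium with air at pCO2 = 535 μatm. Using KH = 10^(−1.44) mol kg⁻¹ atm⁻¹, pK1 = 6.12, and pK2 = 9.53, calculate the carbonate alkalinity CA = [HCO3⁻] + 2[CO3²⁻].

[CO2*] = KH · pCO2 = 10^(−1.44) × 535×10^-6 = 1.942×10^-5 mol/kg
α₀ = 1/(1 + K1/[H⁺] + K1K2/[H⁺]²) = 1/(1 + 10^+2.12 + 10^+0.83) = 0.007164
DIC = [CO2*]/α₀ = 1.942×10^-5 / 0.007164 = 2.711 mmol/kg
CA = (α₁ + 2α₂)·DIC = (0.9444 + 2×0.04843) × 2.711 = 2.82 mmol/kg

CA = 2.82 mmol/kg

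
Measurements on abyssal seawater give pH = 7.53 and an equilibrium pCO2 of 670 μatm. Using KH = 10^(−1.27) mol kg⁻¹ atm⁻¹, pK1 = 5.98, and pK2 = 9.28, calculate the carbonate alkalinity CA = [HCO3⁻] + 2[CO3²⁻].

CA = 1.32 mmol/kg

[CO2*] = KH · pCO2 = 10^(−1.27) × 670×10^-6 = 3.598×10^-5 mol/kg
α₀ = 1/(1 + K1/[H⁺] + K1K2/[H⁺]²) = 1/(1 + 10^+1.55 + 10^-0.20) = 0.02695
DIC = [CO2*]/α₀ = 3.598×10^-5 / 0.02695 = 1.335 mmol/kg
CA = (α₁ + 2α₂)·DIC = (0.9561 + 2×0.01700) × 1.335 = 1.32 mmol/kg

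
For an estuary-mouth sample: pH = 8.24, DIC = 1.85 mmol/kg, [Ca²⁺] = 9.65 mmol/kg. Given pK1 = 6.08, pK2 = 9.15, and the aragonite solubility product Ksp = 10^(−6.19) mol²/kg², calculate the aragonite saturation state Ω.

α₂ = 1 / (1 + [H⁺]/K2 + [H⁺]²/(K1K2)) = 1 / (1 + 10^+0.91 + 10^-1.25)
   = 1 / (1 + 8.1283 + 0.056234) = 1/9.1845 = 0.1089
[CO3²⁻] = α₂ × DIC = 0.1089 × 1.85 = 0.2014 mmol/kg
Ksp = 10^(−6.19) = 6.457×10^-7
Ω = [Ca²⁺][CO3²⁻]/Ksp = (9.65×10^-3)(2.014×10^-4) / 6.457×10^-7 = 3.01

Ω = 3.01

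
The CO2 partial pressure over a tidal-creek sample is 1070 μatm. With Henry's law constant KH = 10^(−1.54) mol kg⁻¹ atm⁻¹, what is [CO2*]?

KH = 10^(−1.54) = 2.884×10^-2 mol kg⁻¹ atm⁻¹
[CO2*] = KH · pCO2 = 2.884×10^-2 × 1070×10^-6 atm = 3.09×10^-5 mol/kg

[CO2*] = 30.9 μmol/kg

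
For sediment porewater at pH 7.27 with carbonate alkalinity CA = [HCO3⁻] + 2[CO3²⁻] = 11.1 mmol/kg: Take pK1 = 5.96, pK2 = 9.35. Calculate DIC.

DIC = 11.5 mmol/kg

CA = [HCO3⁻] + 2[CO3²⁻] = (α₁ + 2α₂)·DIC
At pH 7.27: [H⁺]/K1 = 10^-1.31 = 0.048978, K2/[H⁺] = 10^-2.08 = 0.0083176
α₁ = 1/(1 + 0.048978 + 0.0083176) = 1/1.0573 = 0.9458; α₂ = α₁·K2/[H⁺] = 0.007867
α₁ + 2α₂ = 0.9615
DIC = CA / (α₁ + 2α₂) = 11.1 / 0.9615 = 11.5 mmol/kg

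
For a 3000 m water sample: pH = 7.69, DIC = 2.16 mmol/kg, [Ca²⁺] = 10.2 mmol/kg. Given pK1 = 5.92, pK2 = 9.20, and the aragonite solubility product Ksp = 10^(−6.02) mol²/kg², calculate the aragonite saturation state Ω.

α₂ = 1 / (1 + [H⁺]/K2 + [H⁺]²/(K1K2)) = 1 / (1 + 10^+1.51 + 10^-0.26)
   = 1 / (1 + 32.359 + 0.54954) = 1/33.909 = 0.02949
[CO3²⁻] = α₂ × DIC = 0.02949 × 2.16 = 0.06370 mmol/kg
Ksp = 10^(−6.02) = 9.550×10^-7
Ω = [Ca²⁺][CO3²⁻]/Ksp = (10.2×10^-3)(6.370×10^-5) / 9.550×10^-7 = 0.680

Ω = 0.680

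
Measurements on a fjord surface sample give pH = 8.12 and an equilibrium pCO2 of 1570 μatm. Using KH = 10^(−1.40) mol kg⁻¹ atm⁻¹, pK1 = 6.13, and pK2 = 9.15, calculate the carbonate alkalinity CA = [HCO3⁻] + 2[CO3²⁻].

CA = 7.25 mmol/kg

[CO2*] = KH · pCO2 = 10^(−1.40) × 1570×10^-6 = 6.250×10^-5 mol/kg
α₀ = 1/(1 + K1/[H⁺] + K1K2/[H⁺]²) = 1/(1 + 10^+1.99 + 10^+0.96) = 0.009273
DIC = [CO2*]/α₀ = 6.250×10^-5 / 0.009273 = 6.741 mmol/kg
CA = (α₁ + 2α₂)·DIC = (0.9062 + 2×0.08457) × 6.741 = 7.25 mmol/kg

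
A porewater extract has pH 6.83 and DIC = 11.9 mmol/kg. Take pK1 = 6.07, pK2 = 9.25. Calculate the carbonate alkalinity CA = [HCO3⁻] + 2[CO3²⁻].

CA = [HCO3⁻] + 2[CO3²⁻] = (α₁ + 2α₂)·DIC
At pH 6.83: [H⁺]/K1 = 10^-0.76 = 0.17378, K2/[H⁺] = 10^-2.42 = 0.0038019
α₁ = 1/(1 + 0.17378 + 0.0038019) = 1/1.1776 = 0.8492; α₂ = α₁·K2/[H⁺] = 0.003229
α₁ + 2α₂ = 0.8557
CA = 0.8557 × 11.9 = 10.2 mmol/kg

CA = 10.2 mmol/kg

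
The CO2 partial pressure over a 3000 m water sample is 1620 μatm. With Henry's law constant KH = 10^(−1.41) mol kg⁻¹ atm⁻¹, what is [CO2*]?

[CO2*] = 63.0 μmol/kg

KH = 10^(−1.41) = 3.890×10^-2 mol kg⁻¹ atm⁻¹
[CO2*] = KH · pCO2 = 3.890×10^-2 × 1620×10^-6 atm = 6.30×10^-5 mol/kg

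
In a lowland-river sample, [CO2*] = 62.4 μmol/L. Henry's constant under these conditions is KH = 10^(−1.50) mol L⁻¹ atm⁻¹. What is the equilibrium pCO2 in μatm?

pCO2 = 1970 μatm

KH = 10^(−1.50) = 3.162×10^-2 mol L⁻¹ atm⁻¹
pCO2 = [CO2*]/KH = 62.4×10^-6 / 3.162×10^-2 = 1.97×10^-3 atm = 1970 μatm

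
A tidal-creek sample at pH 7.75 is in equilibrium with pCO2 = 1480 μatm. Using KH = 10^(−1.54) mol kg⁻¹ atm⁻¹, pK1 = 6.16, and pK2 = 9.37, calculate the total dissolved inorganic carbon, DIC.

DIC = 1.74 mmol/kg

[CO2*] = KH · pCO2 = 10^(−1.54) × 1480×10^-6 = 4.268×10^-5 mol/kg
α₀ = 1/(1 + K1/[H⁺] + K1K2/[H⁺]²) = 1/(1 + 10^+1.59 + 10^-0.03) = 0.02449
DIC = [CO2*]/α₀ = 4.268×10^-5 / 0.02449 = 1.74 mmol/kg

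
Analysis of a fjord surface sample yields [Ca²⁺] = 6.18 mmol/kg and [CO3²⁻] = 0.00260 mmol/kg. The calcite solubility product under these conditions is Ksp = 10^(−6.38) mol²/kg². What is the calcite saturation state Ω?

Ω = 0.0385

Ksp = 10^(−6.38) = 4.169×10^-7
Ω = [Ca²⁺][CO3²⁻]/Ksp = (6.18×10^-3)(0.00260×10^-3) / 4.169×10^-7 = 0.0385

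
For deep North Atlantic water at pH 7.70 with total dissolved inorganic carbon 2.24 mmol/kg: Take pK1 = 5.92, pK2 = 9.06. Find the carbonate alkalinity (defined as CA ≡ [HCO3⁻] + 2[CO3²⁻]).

CA = [HCO3⁻] + 2[CO3²⁻] = (α₁ + 2α₂)·DIC
At pH 7.70: [H⁺]/K1 = 10^-1.78 = 0.016596, K2/[H⁺] = 10^-1.36 = 0.043652
α₁ = 1/(1 + 0.016596 + 0.043652) = 1/1.0602 = 0.9432; α₂ = α₁·K2/[H⁺] = 0.04117
α₁ + 2α₂ = 1.0255
CA = 1.0255 × 2.24 = 2.30 mmol/kg

CA = 2.30 mmol/kg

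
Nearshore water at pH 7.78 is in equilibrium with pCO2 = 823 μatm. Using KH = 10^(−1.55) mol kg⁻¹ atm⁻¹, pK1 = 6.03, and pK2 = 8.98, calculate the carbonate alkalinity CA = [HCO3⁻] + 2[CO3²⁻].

[CO2*] = KH · pCO2 = 10^(−1.55) × 823×10^-6 = 2.320×10^-5 mol/kg
α₀ = 1/(1 + K1/[H⁺] + K1K2/[H⁺]²) = 1/(1 + 10^+1.75 + 10^+0.55) = 0.01645
DIC = [CO2*]/α₀ = 2.320×10^-5 / 0.01645 = 1.410 mmol/kg
CA = (α₁ + 2α₂)·DIC = (0.9252 + 2×0.05837) × 1.410 = 1.47 mmol/kg

CA = 1.47 mmol/kg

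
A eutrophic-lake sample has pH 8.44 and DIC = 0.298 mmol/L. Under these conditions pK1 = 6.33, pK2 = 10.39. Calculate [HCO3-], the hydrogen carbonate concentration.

α₁ = 1 / (1 + [H⁺]/K1 + K2/[H⁺]) = 1 / (1 + 10^-2.11 + 10^-1.95)
   = 1 / (1 + 0.0077625 + 0.011220) = 1/1.0190 = 0.9814
[HCO3⁻] = α₁ × DIC = 0.9814 × 0.298 = 0.292 mmol/L

[HCO3⁻] = 0.292 mmol/L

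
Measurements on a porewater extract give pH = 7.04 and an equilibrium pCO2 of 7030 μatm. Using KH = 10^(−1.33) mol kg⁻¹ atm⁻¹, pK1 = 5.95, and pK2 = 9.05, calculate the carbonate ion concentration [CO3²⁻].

[CO2*] = KH · pCO2 = 10^(−1.33) × 7030×10^-6 = 3.288×10^-4 mol/kg
α₀ = 1/(1 + K1/[H⁺] + K1K2/[H⁺]²) = 1/(1 + 10^+1.09 + 10^-0.92) = 0.07450
DIC = [CO2*]/α₀ = 3.288×10^-4 / 0.07450 = 4.414 mmol/kg
[CO3²⁻] = α₂·DIC; α₂ = 0.008957, so [CO3²⁻] = 0.008957 × 4.414 = 0.0395 mmol/kg

[CO3²⁻] = 0.0395 mmol/kg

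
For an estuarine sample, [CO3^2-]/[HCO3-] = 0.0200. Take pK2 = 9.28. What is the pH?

From K2 = [H⁺][CO3^2-]/[HCO3-]:  pH = pK2 + log₁₀([CO3^2-]/[HCO3-])
log₁₀(0.0200) = -1.699
pH = 9.28 + (-1.699) = 7.58

pH = 7.58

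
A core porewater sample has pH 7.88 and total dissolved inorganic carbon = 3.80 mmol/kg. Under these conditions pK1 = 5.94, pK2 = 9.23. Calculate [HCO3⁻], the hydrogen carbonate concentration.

[HCO3⁻] = 3.60 mmol/kg

α₁ = 1 / (1 + [H⁺]/K1 + K2/[H⁺]) = 1 / (1 + 10^-1.94 + 10^-1.35)
   = 1 / (1 + 0.011482 + 0.044668) = 1/1.0561 = 0.9468
[HCO3⁻] = α₁ × DIC = 0.9468 × 3.80 = 3.60 mmol/kg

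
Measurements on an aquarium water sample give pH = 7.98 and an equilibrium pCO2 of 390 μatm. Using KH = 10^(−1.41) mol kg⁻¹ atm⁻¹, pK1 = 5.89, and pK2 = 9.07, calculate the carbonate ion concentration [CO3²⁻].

[CO3²⁻] = 0.152 mmol/kg

[CO2*] = KH · pCO2 = 10^(−1.41) × 390×10^-6 = 1.517×10^-5 mol/kg
α₀ = 1/(1 + K1/[H⁺] + K1K2/[H⁺]²) = 1/(1 + 10^+2.09 + 10^+1.00) = 0.007461
DIC = [CO2*]/α₀ = 1.517×10^-5 / 0.007461 = 2.034 mmol/kg
[CO3²⁻] = α₂·DIC; α₂ = 0.07461, so [CO3²⁻] = 0.07461 × 2.034 = 0.152 mmol/kg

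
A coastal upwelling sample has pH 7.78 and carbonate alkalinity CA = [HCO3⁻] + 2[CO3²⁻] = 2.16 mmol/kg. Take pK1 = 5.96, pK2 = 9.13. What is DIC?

CA = [HCO3⁻] + 2[CO3²⁻] = (α₁ + 2α₂)·DIC
At pH 7.78: [H⁺]/K1 = 10^-1.82 = 0.015136, K2/[H⁺] = 10^-1.35 = 0.044668
α₁ = 1/(1 + 0.015136 + 0.044668) = 1/1.0598 = 0.9436; α₂ = α₁·K2/[H⁺] = 0.04215
α₁ + 2α₂ = 1.0279
DIC = CA / (α₁ + 2α₂) = 2.16 / 1.0279 = 2.10 mmol/kg

DIC = 2.10 mmol/kg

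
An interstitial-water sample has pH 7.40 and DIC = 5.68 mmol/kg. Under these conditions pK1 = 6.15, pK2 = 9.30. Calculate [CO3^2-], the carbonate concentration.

[CO3²⁻] = 0.0669 mmol/kg

α₂ = 1 / (1 + [H⁺]/K2 + [H⁺]²/(K1K2)) = 1 / (1 + 10^+1.90 + 10^+0.65)
   = 1 / (1 + 79.433 + 4.4668) = 1/84.900 = 0.01178
[CO3²⁻] = α₂ × DIC = 0.01178 × 5.68 = 0.0669 mmol/kg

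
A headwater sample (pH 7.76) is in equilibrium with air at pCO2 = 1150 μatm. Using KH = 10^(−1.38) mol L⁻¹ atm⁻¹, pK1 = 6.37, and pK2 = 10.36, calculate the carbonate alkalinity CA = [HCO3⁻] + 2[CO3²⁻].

[CO2*] = KH · pCO2 = 10^(−1.38) × 1150×10^-6 = 4.794×10^-5 mol/L
α₀ = 1/(1 + K1/[H⁺] + K1K2/[H⁺]²) = 1/(1 + 10^+1.39 + 10^-1.21) = 0.03905
DIC = [CO2*]/α₀ = 4.794×10^-5 / 0.03905 = 1.228 mmol/L
CA = (α₁ + 2α₂)·DIC = (0.9585 + 2×0.002408) × 1.228 = 1.18 mmol/L

CA = 1.18 mmol/L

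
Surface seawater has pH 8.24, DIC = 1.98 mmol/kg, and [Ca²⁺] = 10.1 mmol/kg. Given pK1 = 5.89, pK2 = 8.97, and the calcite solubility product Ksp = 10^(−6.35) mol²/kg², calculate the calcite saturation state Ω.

α₂ = 1 / (1 + [H⁺]/K2 + [H⁺]²/(K1K2)) = 1 / (1 + 10^+0.73 + 10^-1.62)
   = 1 / (1 + 5.3703 + 0.023988) = 1/6.3943 = 0.1564
[CO3²⁻] = α₂ × DIC = 0.1564 × 1.98 = 0.3097 mmol/kg
Ksp = 10^(−6.35) = 4.467×10^-7
Ω = [Ca²⁺][CO3²⁻]/Ksp = (10.1×10^-3)(3.097×10^-4) / 4.467×10^-7 = 7.00

Ω = 7.00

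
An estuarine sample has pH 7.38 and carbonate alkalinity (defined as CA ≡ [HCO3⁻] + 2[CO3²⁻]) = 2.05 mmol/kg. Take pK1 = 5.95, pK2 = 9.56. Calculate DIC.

DIC = 2.11 mmol/kg

CA = [HCO3⁻] + 2[CO3²⁻] = (α₁ + 2α₂)·DIC
At pH 7.38: [H⁺]/K1 = 10^-1.43 = 0.037154, K2/[H⁺] = 10^-2.18 = 0.0066069
α₁ = 1/(1 + 0.037154 + 0.0066069) = 1/1.0438 = 0.9581; α₂ = α₁·K2/[H⁺] = 0.006330
α₁ + 2α₂ = 0.9707
DIC = CA / (α₁ + 2α₂) = 2.05 / 0.9707 = 2.11 mmol/kg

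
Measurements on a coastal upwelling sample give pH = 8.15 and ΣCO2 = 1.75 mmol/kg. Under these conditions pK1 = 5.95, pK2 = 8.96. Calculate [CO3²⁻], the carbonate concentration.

[CO3²⁻] = 0.233 mmol/kg

α₂ = 1 / (1 + [H⁺]/K2 + [H⁺]²/(K1K2)) = 1 / (1 + 10^+0.81 + 10^-1.39)
   = 1 / (1 + 6.4565 + 0.040738) = 1/7.4973 = 0.1334
[CO3²⁻] = α₂ × DIC = 0.1334 × 1.75 = 0.233 mmol/kg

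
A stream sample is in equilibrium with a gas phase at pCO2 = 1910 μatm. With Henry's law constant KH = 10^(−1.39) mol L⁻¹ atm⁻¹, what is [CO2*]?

KH = 10^(−1.39) = 4.074×10^-2 mol L⁻¹ atm⁻¹
[CO2*] = KH · pCO2 = 4.074×10^-2 × 1910×10^-6 atm = 7.78×10^-5 mol/L

[CO2*] = 77.8 μmol/L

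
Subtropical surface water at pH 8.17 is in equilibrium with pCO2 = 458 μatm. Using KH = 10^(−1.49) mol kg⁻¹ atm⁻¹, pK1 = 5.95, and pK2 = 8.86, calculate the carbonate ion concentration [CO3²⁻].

[CO3²⁻] = 0.502 mmol/kg

[CO2*] = KH · pCO2 = 10^(−1.49) × 458×10^-6 = 1.482×10^-5 mol/kg
α₀ = 1/(1 + K1/[H⁺] + K1K2/[H⁺]²) = 1/(1 + 10^+2.22 + 10^+1.53) = 0.004979
DIC = [CO2*]/α₀ = 1.482×10^-5 / 0.004979 = 2.977 mmol/kg
[CO3²⁻] = α₂·DIC; α₂ = 0.1687, so [CO3²⁻] = 0.1687 × 2.977 = 0.502 mmol/kg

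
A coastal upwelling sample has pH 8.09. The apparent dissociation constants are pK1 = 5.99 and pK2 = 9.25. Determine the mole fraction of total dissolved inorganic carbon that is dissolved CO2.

α₀ = 0.00737

α₀ = 1 / (1 + K1/[H⁺] + K1K2/[H⁺]²) = 1 / (1 + 10^+2.10 + 10^+0.94)
   = 1 / (1 + 125.89 + 8.7096) = 1/135.60 = 0.007375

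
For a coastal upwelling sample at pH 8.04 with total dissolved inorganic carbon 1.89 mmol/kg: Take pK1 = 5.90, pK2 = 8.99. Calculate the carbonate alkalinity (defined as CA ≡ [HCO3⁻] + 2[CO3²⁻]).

CA = [HCO3⁻] + 2[CO3²⁻] = (α₁ + 2α₂)·DIC
At pH 8.04: [H⁺]/K1 = 10^-2.14 = 0.0072444, K2/[H⁺] = 10^-0.95 = 0.11220
α₁ = 1/(1 + 0.0072444 + 0.11220) = 1/1.1194 = 0.8933; α₂ = α₁·K2/[H⁺] = 0.1002
α₁ + 2α₂ = 1.0938
CA = 1.0938 × 1.89 = 2.07 mmol/kg

CA = 2.07 mmol/kg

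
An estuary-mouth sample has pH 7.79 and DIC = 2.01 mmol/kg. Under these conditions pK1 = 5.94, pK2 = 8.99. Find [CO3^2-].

α₂ = 1 / (1 + [H⁺]/K2 + [H⁺]²/(K1K2)) = 1 / (1 + 10^+1.20 + 10^-0.65)
   = 1 / (1 + 15.849 + 0.22387) = 1/17.073 = 0.05857
[CO3²⁻] = α₂ × DIC = 0.05857 × 2.01 = 0.118 mmol/kg

[CO3²⁻] = 0.118 mmol/kg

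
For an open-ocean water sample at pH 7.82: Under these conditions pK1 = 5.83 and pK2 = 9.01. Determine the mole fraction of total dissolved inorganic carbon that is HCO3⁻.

α₁ = 0.930

α₁ = 1 / (1 + [H⁺]/K1 + K2/[H⁺]) = 1 / (1 + 10^-1.99 + 10^-1.19)
   = 1 / (1 + 0.010233 + 0.064565) = 1/1.0748 = 0.9304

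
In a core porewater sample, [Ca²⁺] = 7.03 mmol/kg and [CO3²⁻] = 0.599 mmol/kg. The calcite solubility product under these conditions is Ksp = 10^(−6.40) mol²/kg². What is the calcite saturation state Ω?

Ksp = 10^(−6.40) = 3.981×10^-7
Ω = [Ca²⁺][CO3²⁻]/Ksp = (7.03×10^-3)(0.599×10^-3) / 3.981×10^-7 = 10.6

Ω = 10.6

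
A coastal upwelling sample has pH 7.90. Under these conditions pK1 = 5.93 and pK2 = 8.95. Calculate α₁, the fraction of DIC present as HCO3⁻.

α₁ = 0.909

α₁ = 1 / (1 + [H⁺]/K1 + K2/[H⁺]) = 1 / (1 + 10^-1.97 + 10^-1.05)
   = 1 / (1 + 0.010715 + 0.089125) = 1/1.0998 = 0.9092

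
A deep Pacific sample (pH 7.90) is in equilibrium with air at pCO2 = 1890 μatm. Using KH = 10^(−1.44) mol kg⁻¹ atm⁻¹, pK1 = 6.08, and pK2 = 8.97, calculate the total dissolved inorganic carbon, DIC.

[CO2*] = KH · pCO2 = 10^(−1.44) × 1890×10^-6 = 6.862×10^-5 mol/kg
α₀ = 1/(1 + K1/[H⁺] + K1K2/[H⁺]²) = 1/(1 + 10^+1.82 + 10^+0.75) = 0.01376
DIC = [CO2*]/α₀ = 6.862×10^-5 / 0.01376 = 4.99 mmol/kg

DIC = 4.99 mmol/kg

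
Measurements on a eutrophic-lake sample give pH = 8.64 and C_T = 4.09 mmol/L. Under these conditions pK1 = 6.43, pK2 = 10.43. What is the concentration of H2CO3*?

[CO2*] = 0.0247 mmol/L

α₀ = 1 / (1 + K1/[H⁺] + K1K2/[H⁺]²) = 1 / (1 + 10^+2.21 + 10^+0.42)
   = 1 / (1 + 162.18 + 2.6303) = 1/165.81 = 0.006031
[CO2*] = α₀ × DIC = 0.006031 × 4.09 = 0.0247 mmol/L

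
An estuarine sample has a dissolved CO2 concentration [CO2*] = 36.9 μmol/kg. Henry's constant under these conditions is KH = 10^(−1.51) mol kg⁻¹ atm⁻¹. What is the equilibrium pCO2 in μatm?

KH = 10^(−1.51) = 3.090×10^-2 mol kg⁻¹ atm⁻¹
pCO2 = [CO2*]/KH = 36.9×10^-6 / 3.090×10^-2 = 1.19×10^-3 atm = 1190 μatm

pCO2 = 1190 μatm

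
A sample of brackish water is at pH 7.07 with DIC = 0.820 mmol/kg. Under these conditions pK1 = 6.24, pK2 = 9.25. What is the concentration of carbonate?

α₂ = 1 / (1 + [H⁺]/K2 + [H⁺]²/(K1K2)) = 1 / (1 + 10^+2.18 + 10^+1.35)
   = 1 / (1 + 151.36 + 22.387) = 1/174.74 = 0.005723
[CO3²⁻] = α₂ × DIC = 0.005723 × 0.820 = 0.00469 mmol/kg = 4.69 μmol/kg

[CO3²⁻] = 4.69 μmol/kg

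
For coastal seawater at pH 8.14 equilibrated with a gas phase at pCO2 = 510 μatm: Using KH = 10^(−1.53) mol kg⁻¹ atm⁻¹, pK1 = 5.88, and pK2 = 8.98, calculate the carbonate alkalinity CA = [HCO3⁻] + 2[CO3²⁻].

[CO2*] = KH · pCO2 = 10^(−1.53) × 510×10^-6 = 1.505×10^-5 mol/kg
α₀ = 1/(1 + K1/[H⁺] + K1K2/[H⁺]²) = 1/(1 + 10^+2.26 + 10^+1.42) = 0.004778
DIC = [CO2*]/α₀ = 1.505×10^-5 / 0.004778 = 3.150 mmol/kg
CA = (α₁ + 2α₂)·DIC = (0.8695 + 2×0.1257) × 3.150 = 3.53 mmol/kg

CA = 3.53 mmol/kg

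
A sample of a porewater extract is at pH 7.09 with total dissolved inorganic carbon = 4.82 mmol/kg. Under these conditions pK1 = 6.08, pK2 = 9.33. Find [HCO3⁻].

[HCO3⁻] = 4.37 mmol/kg

α₁ = 1 / (1 + [H⁺]/K1 + K2/[H⁺]) = 1 / (1 + 10^-1.01 + 10^-2.24)
   = 1 / (1 + 0.097724 + 0.0057544) = 1/1.1035 = 0.9062
[HCO3⁻] = α₁ × DIC = 0.9062 × 4.82 = 4.37 mmol/kg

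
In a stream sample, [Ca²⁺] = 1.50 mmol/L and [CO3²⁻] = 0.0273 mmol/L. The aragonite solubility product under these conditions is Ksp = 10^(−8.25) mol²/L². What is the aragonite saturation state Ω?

Ω = 7.28

Ksp = 10^(−8.25) = 5.623×10^-9
Ω = [Ca²⁺][CO3²⁻]/Ksp = (1.50×10^-3)(0.0273×10^-3) / 5.623×10^-9 = 7.28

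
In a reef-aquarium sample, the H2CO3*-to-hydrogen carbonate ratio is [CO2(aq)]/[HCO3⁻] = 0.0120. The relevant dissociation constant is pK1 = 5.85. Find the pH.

pH = 7.77

From K1 = [H⁺][HCO3⁻]/[CO2(aq)]:  pH = pK1 − log₁₀([CO2(aq)]/[HCO3⁻])
log₁₀(0.0120) = -1.921
pH = 5.85 − (-1.921) = 7.77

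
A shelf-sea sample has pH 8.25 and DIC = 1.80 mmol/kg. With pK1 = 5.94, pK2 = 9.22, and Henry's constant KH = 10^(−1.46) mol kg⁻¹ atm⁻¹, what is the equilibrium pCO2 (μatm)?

pCO2 = 229 μatm

α₀ = 1 / (1 + K1/[H⁺] + K1K2/[H⁺]²) = 1 / (1 + 10^+2.31 + 10^+1.34)
   = 1 / (1 + 204.17 + 21.878) = 1/227.05 = 0.004404
[CO2*] = α₀ × DIC = 0.004404 × 1.80 = 0.007928 mmol/kg = 7.928 μmol/kg
pCO2 = [CO2*]/KH = 7.928×10^-6 / 3.467×10^-2 = 229 μatm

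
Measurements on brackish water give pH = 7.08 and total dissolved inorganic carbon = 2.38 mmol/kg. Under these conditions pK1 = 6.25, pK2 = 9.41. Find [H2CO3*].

[CO2*] = 0.305 mmol/kg

α₀ = 1 / (1 + K1/[H⁺] + K1K2/[H⁺]²) = 1 / (1 + 10^+0.83 + 10^-1.50)
   = 1 / (1 + 6.7608 + 0.031623) = 1/7.7925 = 0.1283
[CO2*] = α₀ × DIC = 0.1283 × 2.38 = 0.305 mmol/kg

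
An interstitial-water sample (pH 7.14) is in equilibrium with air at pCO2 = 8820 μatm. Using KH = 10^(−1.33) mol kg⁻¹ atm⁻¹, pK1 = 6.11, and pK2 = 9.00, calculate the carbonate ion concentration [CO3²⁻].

[CO2*] = KH · pCO2 = 10^(−1.33) × 8820×10^-6 = 4.125×10^-4 mol/kg
α₀ = 1/(1 + K1/[H⁺] + K1K2/[H⁺]²) = 1/(1 + 10^+1.03 + 10^-0.83) = 0.08429
DIC = [CO2*]/α₀ = 4.125×10^-4 / 0.08429 = 4.894 mmol/kg
[CO3²⁻] = α₂·DIC; α₂ = 0.01247, so [CO3²⁻] = 0.01247 × 4.894 = 0.0610 mmol/kg

[CO3²⁻] = 0.0610 mmol/kg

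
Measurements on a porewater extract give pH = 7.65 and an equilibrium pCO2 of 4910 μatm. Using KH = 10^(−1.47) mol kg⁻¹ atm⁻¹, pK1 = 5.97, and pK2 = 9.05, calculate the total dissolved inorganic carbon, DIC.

DIC = 8.45 mmol/kg

[CO2*] = KH · pCO2 = 10^(−1.47) × 4910×10^-6 = 1.664×10^-4 mol/kg
α₀ = 1/(1 + K1/[H⁺] + K1K2/[H⁺]²) = 1/(1 + 10^+1.68 + 10^+0.28) = 0.01970
DIC = [CO2*]/α₀ = 1.664×10^-4 / 0.01970 = 8.45 mmol/kg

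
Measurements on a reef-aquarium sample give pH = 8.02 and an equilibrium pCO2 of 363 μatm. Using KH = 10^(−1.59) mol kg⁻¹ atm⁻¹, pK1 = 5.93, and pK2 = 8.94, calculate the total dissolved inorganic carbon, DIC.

DIC = 1.30 mmol/kg

[CO2*] = KH · pCO2 = 10^(−1.59) × 363×10^-6 = 9.331×10^-6 mol/kg
α₀ = 1/(1 + K1/[H⁺] + K1K2/[H⁺]²) = 1/(1 + 10^+2.09 + 10^+1.17) = 0.007204
DIC = [CO2*]/α₀ = 9.331×10^-6 / 0.007204 = 1.30 mmol/kg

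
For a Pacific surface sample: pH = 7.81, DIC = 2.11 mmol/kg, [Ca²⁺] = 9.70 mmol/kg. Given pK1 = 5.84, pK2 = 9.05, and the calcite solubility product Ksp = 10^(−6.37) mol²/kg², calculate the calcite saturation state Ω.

Ω = 2.58

α₂ = 1 / (1 + [H⁺]/K2 + [H⁺]²/(K1K2)) = 1 / (1 + 10^+1.24 + 10^-0.73)
   = 1 / (1 + 17.378 + 0.18621) = 1/18.564 = 0.05387
[CO3²⁻] = α₂ × DIC = 0.05387 × 2.11 = 0.1137 mmol/kg
Ksp = 10^(−6.37) = 4.266×10^-7
Ω = [Ca²⁺][CO3²⁻]/Ksp = (9.70×10^-3)(1.137×10^-4) / 4.266×10^-7 = 2.58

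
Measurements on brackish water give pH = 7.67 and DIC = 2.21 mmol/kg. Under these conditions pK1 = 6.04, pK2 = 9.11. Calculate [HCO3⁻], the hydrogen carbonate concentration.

[HCO3⁻] = 2.09 mmol/kg

α₁ = 1 / (1 + [H⁺]/K1 + K2/[H⁺]) = 1 / (1 + 10^-1.63 + 10^-1.44)
   = 1 / (1 + 0.023442 + 0.036308) = 1/1.0598 = 0.9436
[HCO3⁻] = α₁ × DIC = 0.9436 × 2.21 = 2.09 mmol/kg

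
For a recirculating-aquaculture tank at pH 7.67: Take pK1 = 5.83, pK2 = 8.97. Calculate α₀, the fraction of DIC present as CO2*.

α₀ = 0.0136

α₀ = 1 / (1 + K1/[H⁺] + K1K2/[H⁺]²) = 1 / (1 + 10^+1.84 + 10^+0.54)
   = 1 / (1 + 69.183 + 3.4674) = 1/73.650 = 0.01358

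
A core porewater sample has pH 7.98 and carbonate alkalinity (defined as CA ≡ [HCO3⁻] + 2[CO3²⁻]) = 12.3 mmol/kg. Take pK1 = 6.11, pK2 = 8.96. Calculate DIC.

CA = [HCO3⁻] + 2[CO3²⁻] = (α₁ + 2α₂)·DIC
At pH 7.98: [H⁺]/K1 = 10^-1.87 = 0.013490, K2/[H⁺] = 10^-0.98 = 0.10471
α₁ = 1/(1 + 0.013490 + 0.10471) = 1/1.1182 = 0.8943; α₂ = α₁·K2/[H⁺] = 0.09364
α₁ + 2α₂ = 1.0816
DIC = CA / (α₁ + 2α₂) = 12.3 / 1.0816 = 11.4 mmol/kg

DIC = 11.4 mmol/kg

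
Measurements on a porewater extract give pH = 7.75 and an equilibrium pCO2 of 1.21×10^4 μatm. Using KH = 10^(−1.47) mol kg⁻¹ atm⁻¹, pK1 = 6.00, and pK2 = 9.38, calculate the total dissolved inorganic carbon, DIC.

[CO2*] = KH · pCO2 = 10^(−1.47) × 1.21×10^4×10^-6 = 4.100×10^-4 mol/kg
α₀ = 1/(1 + K1/[H⁺] + K1K2/[H⁺]²) = 1/(1 + 10^+1.75 + 10^+0.12) = 0.01708
DIC = [CO2*]/α₀ = 4.100×10^-4 / 0.01708 = 24.0 mmol/kg

DIC = 24.0 mmol/kg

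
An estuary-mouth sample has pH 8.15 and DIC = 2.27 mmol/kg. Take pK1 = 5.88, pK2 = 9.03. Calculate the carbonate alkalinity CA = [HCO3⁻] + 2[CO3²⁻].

CA = [HCO3⁻] + 2[CO3²⁻] = (α₁ + 2α₂)·DIC
At pH 8.15: [H⁺]/K1 = 10^-2.27 = 0.0053703, K2/[H⁺] = 10^-0.88 = 0.13183
α₁ = 1/(1 + 0.0053703 + 0.13183) = 1/1.1372 = 0.8794; α₂ = α₁·K2/[H⁺] = 0.1159
α₁ + 2α₂ = 1.1112
CA = 1.1112 × 2.27 = 2.52 mmol/kg

CA = 2.52 mmol/kg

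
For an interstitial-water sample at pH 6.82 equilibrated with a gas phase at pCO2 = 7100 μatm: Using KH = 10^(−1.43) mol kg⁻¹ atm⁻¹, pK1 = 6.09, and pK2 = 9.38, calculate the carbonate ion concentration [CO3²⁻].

[CO3²⁻] = 3.90 μmol/kg

[CO2*] = KH · pCO2 = 10^(−1.43) × 7100×10^-6 = 2.638×10^-4 mol/kg
α₀ = 1/(1 + K1/[H⁺] + K1K2/[H⁺]²) = 1/(1 + 10^+0.73 + 10^-1.83) = 0.1566
DIC = [CO2*]/α₀ = 2.638×10^-4 / 0.1566 = 1.684 mmol/kg
[CO3²⁻] = α₂·DIC; α₂ = 0.002316, so [CO3²⁻] = 0.002316 × 1.684 = 0.00390 mmol/kg = 3.90 μmol/kg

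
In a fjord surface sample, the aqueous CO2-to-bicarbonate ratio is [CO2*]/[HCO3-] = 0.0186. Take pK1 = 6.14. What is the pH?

pH = 7.87

From K1 = [H⁺][HCO3-]/[CO2*]:  pH = pK1 − log₁₀([CO2*]/[HCO3-])
log₁₀(0.0186) = -1.730
pH = 6.14 − (-1.730) = 7.87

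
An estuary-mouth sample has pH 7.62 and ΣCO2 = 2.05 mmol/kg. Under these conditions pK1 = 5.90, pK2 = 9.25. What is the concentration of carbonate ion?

[CO3²⁻] = 0.0461 mmol/kg

α₂ = 1 / (1 + [H⁺]/K2 + [H⁺]²/(K1K2)) = 1 / (1 + 10^+1.63 + 10^-0.09)
   = 1 / (1 + 42.658 + 0.81283) = 1/44.471 = 0.02249
[CO3²⁻] = α₂ × DIC = 0.02249 × 2.05 = 0.0461 mmol/kg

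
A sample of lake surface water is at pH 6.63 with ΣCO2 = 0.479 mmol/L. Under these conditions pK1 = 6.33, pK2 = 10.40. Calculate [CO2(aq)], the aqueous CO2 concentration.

[CO2*] = 0.160 mmol/L

α₀ = 1 / (1 + K1/[H⁺] + K1K2/[H⁺]²) = 1 / (1 + 10^+0.30 + 10^-3.47)
   = 1 / (1 + 1.9953 + 0.00033884) = 1/2.9956 = 0.3338
[CO2*] = α₀ × DIC = 0.3338 × 0.479 = 0.160 mmol/L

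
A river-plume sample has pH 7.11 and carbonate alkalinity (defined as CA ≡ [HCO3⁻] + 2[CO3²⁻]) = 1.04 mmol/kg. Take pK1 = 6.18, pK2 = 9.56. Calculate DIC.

DIC = 1.16 mmol/kg

CA = [HCO3⁻] + 2[CO3²⁻] = (α₁ + 2α₂)·DIC
At pH 7.11: [H⁺]/K1 = 10^-0.93 = 0.11749, K2/[H⁺] = 10^-2.45 = 0.0035481
α₁ = 1/(1 + 0.11749 + 0.0035481) = 1/1.1210 = 0.8920; α₂ = α₁·K2/[H⁺] = 0.003165
α₁ + 2α₂ = 0.8984
DIC = CA / (α₁ + 2α₂) = 1.04 / 0.8984 = 1.16 mmol/kg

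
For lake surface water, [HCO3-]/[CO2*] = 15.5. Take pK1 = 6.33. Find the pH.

From K1 = [H⁺][HCO3-]/[CO2*]:  pH = pK1 + log₁₀([HCO3-]/[CO2*])
log₁₀(15.5) = +1.190
pH = 6.33 + (+1.190) = 7.52

pH = 7.52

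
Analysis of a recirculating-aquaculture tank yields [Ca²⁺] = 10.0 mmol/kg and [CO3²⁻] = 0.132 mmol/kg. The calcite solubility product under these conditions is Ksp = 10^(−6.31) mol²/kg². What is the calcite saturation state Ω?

Ksp = 10^(−6.31) = 4.898×10^-7
Ω = [Ca²⁺][CO3²⁻]/Ksp = (10.0×10^-3)(0.132×10^-3) / 4.898×10^-7 = 2.70

Ω = 2.70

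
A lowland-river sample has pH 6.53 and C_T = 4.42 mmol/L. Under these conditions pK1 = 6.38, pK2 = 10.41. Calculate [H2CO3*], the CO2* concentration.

[CO2*] = 1.83 mmol/L

α₀ = 1 / (1 + K1/[H⁺] + K1K2/[H⁺]²) = 1 / (1 + 10^+0.15 + 10^-3.73)
   = 1 / (1 + 1.4125 + 0.00018621) = 1/2.4127 = 0.4145
[CO2*] = α₀ × DIC = 0.4145 × 4.42 = 1.83 mmol/L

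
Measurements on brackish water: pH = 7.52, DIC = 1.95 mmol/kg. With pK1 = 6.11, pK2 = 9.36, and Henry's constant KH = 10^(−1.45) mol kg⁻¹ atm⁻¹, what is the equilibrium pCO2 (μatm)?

pCO2 = 2030 μatm

α₀ = 1 / (1 + K1/[H⁺] + K1K2/[H⁺]²) = 1 / (1 + 10^+1.41 + 10^-0.43)
   = 1 / (1 + 25.704 + 0.37154) = 1/27.075 = 0.03693
[CO2*] = α₀ × DIC = 0.03693 × 1.95 = 0.07202 mmol/kg
pCO2 = [CO2*]/KH = 7.202×10^-5 / 3.548×10^-2 = 2030 μatm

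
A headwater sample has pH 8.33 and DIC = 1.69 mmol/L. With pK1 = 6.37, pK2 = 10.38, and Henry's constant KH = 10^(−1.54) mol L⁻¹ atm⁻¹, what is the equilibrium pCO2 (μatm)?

pCO2 = 630 μatm

α₀ = 1 / (1 + K1/[H⁺] + K1K2/[H⁺]²) = 1 / (1 + 10^+1.96 + 10^-0.09)
   = 1 / (1 + 91.201 + 0.81283) = 1/93.014 = 0.01075
[CO2*] = α₀ × DIC = 0.01075 × 1.69 = 0.01817 mmol/L = 18.17 μmol/L
pCO2 = [CO2*]/KH = 1.817×10^-5 / 2.884×10^-2 = 630 μatm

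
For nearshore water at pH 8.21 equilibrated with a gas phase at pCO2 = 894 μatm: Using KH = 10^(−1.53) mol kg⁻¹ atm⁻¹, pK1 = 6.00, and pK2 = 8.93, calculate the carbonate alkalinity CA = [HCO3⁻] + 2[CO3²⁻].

[CO2*] = KH · pCO2 = 10^(−1.53) × 894×10^-6 = 2.638×10^-5 mol/kg
α₀ = 1/(1 + K1/[H⁺] + K1K2/[H⁺]²) = 1/(1 + 10^+2.21 + 10^+1.49) = 0.005152
DIC = [CO2*]/α₀ = 2.638×10^-5 / 0.005152 = 5.121 mmol/kg
CA = (α₁ + 2α₂)·DIC = (0.8356 + 2×0.1592) × 5.121 = 5.91 mmol/kg

CA = 5.91 mmol/kg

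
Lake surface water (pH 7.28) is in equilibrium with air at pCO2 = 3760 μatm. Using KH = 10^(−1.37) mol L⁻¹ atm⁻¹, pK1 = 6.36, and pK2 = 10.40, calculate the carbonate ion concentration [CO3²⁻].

[CO3²⁻] = 1.01 μmol/L

[CO2*] = KH · pCO2 = 10^(−1.37) × 3760×10^-6 = 1.604×10^-4 mol/L
α₀ = 1/(1 + K1/[H⁺] + K1K2/[H⁺]²) = 1/(1 + 10^+0.92 + 10^-2.20) = 0.1073
DIC = [CO2*]/α₀ = 1.604×10^-4 / 0.1073 = 1.496 mmol/L
[CO3²⁻] = α₂·DIC; α₂ = 0.0006767, so [CO3²⁻] = 0.0006767 × 1.496 = 0.00101 mmol/L = 1.01 μmol/L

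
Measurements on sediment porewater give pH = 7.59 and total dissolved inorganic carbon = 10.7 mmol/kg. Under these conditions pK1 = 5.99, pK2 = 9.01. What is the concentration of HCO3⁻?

α₁ = 1 / (1 + [H⁺]/K1 + K2/[H⁺]) = 1 / (1 + 10^-1.60 + 10^-1.42)
   = 1 / (1 + 0.025119 + 0.038019) = 1/1.0631 = 0.9406
[HCO3⁻] = α₁ × DIC = 0.9406 × 10.7 = 10.1 mmol/kg

[HCO3⁻] = 10.1 mmol/kg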